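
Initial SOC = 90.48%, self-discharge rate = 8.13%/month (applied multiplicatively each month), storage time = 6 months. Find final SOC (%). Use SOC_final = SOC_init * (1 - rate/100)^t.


Monthly retention factor = 1 - 8.13/100 = 0.9187
Over 6 months: factor^6 = 0.60123
SOC_final = 90.48 * 0.60123 = 54.40%

54.40%


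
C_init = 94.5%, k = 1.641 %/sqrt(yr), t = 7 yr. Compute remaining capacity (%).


sqrt(t) = sqrt(7) = 2.6458
C_final = 94.5 - 1.641 * 2.6458 = 90.16%

90.16%


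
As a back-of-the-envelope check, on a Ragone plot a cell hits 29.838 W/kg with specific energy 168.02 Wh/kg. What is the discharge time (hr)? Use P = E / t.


t = E / P = 168.02 / 29.838 = 5.631 hr

5.631 hr


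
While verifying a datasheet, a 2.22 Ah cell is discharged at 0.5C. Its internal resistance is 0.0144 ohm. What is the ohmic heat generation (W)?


Step 1: I = C_rate * capacity = 0.5 * 2.22 = 1.11 A
Step 2: Q = I^2 * R = 1.11^2 * 0.0144 = 1.2321 * 0.0144 = 0.01774 W

0.01774 W


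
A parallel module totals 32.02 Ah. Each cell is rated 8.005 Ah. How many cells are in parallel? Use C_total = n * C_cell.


n = C_total / C_cell = 32.02 / 8.005 = 4

4


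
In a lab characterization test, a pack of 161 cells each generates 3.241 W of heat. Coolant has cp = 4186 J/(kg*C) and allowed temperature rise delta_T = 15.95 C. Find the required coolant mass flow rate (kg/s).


Step 1: Total heat Q = 161 * 3.241 W = 521.8 W
Step 2: denom = cp * dT = 4186 * 15.95 = 66767
Step 3: m_dot = 521.8 / 66767 = 0.007815 kg/s

0.007815 kg/s


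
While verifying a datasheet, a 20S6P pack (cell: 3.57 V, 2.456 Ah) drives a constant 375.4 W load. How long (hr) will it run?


Step 1: E_pack = Ns * V_cell * Np * C_cell = 20 * 3.57 * 6 * 2.456 = 1052.2 Wh
Step 2: t = E_pack / P = 1052.2 / 375.4 = 2.803 hr

2.803 hr


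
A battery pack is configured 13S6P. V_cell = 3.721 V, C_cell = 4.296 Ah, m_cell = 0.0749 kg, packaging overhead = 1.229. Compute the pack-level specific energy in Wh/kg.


Step 1: V_pack = 13 * 3.721 = 48.373 V
Step 2: C_pack = 6 * 4.296 = 25.776 Ah
Step 3: E_pack = V_pack * C_pack = 48.373 * 25.776 = 1246.9 Wh
Step 4: m_pack = 13 * 6 * 0.0749 * 1.229 = 7.1801 kg
Step 5: ED = E_pack / m_pack = 1246.9 / 7.1801 = 173.7 Wh/kg

173.7 Wh/kg


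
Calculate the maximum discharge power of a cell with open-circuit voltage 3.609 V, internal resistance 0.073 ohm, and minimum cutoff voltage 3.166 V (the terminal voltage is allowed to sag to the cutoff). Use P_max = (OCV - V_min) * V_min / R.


P_max = (OCV - V_min) * V_min / R = (3.609 - 3.166) * 3.166 / 0.073 = 0.443 * 3.166 / 0.073 = 19.21 W

19.21 W


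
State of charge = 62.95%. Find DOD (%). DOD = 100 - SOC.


DOD = 100 - SOC = 100 - 62.95 = 37.05%

37.05%


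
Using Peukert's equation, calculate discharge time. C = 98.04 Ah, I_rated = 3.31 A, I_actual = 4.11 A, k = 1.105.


Step 1: t_rated = C / I_rated = 98.04 / 3.31 = 29.619 hr
Step 2: ratio = 3.31 / 4.11 = 0.80535
Step 3: ratio^k = 0.80535^1.105 = 0.78725
Step 4: t = t_rated * ratio^k = 29.619 * 0.78725 = 23.32 hr

23.32 hr


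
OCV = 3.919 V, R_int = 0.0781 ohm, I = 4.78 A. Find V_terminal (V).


V = OCV - I*R = 3.919 - 4.78 * 0.0781 = 3.546 V

3.546 V


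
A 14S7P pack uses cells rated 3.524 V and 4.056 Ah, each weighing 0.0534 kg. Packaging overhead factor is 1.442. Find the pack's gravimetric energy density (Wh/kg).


Step 1: V_pack = 14 * 3.524 = 49.336 V
Step 2: C_pack = 7 * 4.056 = 28.392 Ah
Step 3: E_pack = V_pack * C_pack = 49.336 * 28.392 = 1400.7 Wh
Step 4: m_pack = 14 * 7 * 0.0534 * 1.442 = 7.5463 kg
Step 5: ED = E_pack / m_pack = 1400.7 / 7.5463 = 185.6 Wh/kg

185.6 Wh/kg


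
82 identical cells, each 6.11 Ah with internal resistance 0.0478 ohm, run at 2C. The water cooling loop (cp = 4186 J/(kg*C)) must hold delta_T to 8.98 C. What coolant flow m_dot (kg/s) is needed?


Step 1: I = 2 * 6.11 = 12.22 A
Step 2: Q_cell = I^2 * R = 12.22^2 * 0.0478 = 7.1379 W
Step 3: Q_total = 82 * 7.1379 = 585.31 W
Step 4: m_dot = Q_total / (cp * dT) = 585.31 / (4186 * 8.98) = 0.01557 kg/s

0.01557 kg/s


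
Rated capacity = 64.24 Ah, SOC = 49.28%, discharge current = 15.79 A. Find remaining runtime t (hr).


Step 1: remaining = SOC/100 * C_total = 49.28/100 * 64.24 = 31.657 Ah
Step 2: t = remaining / I = 31.657 / 15.79 = 2.005 hr

2.005 hr


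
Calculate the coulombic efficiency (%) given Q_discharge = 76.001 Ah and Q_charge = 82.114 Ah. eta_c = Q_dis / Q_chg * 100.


Coulombic efficiency = 76.001/82.114 * 100% = 92.56%

92.56%


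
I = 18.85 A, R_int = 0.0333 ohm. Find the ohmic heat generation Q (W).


I^2 = 355.32
Q = 355.32 * 0.0333 = 11.83 W

11.83 W


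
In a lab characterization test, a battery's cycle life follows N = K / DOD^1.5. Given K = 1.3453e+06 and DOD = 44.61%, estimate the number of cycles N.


DOD^1.5 = 297.95
N = K / DOD^1.5 = 1.3453e+06 / 297.95 = 4515

4515 cycles


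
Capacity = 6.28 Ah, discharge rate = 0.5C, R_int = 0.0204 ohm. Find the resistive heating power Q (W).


Step 1: I = C_rate * capacity = 0.5 * 6.28 = 3.14 A
Step 2: Q = I^2 * R = 3.14^2 * 0.0204 = 9.8596 * 0.0204 = 0.2011 W

0.2011 W


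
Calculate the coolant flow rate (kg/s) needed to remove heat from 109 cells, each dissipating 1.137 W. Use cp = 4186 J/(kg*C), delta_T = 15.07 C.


Step 1: Total heat Q = 109 * 1.137 W = 123.93 W
Step 2: denom = cp * dT = 4186 * 15.07 = 63083
Step 3: m_dot = 123.93 / 63083 = 0.001965 kg/s

0.001965 kg/s


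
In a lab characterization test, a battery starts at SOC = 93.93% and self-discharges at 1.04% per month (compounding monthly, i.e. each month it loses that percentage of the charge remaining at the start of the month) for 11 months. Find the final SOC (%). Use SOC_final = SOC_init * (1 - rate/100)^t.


decay = (1 - 1.04/100)^11 = 0.89137
SOC_final = 93.93 * 0.89137 = 83.73%

83.73%


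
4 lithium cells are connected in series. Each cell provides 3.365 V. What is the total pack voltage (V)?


V_pack = n * V_cell = 4 * 3.365 = 13.46 V

13.46 V


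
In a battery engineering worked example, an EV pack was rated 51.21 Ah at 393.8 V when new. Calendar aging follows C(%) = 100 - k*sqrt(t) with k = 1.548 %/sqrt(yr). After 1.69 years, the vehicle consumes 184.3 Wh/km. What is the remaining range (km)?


Step 1: capacity retention = 100 - 1.548 * sqrt(1.69) = 100 - 1.548 * 1.3 = 97.988%
Step 2: C_now = 51.21 * 97.988/100 = 50.18 Ah
Step 3: E_pack = V * C_now = 393.8 * 50.18 = 19761 Wh
Step 4: range = E_pack / consumption = 19761 / 184.3 = 107.2 km

107.2 km


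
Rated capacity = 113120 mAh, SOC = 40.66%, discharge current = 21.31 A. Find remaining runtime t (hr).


Convert: C_total = 113120 mAh = 113.12 Ah
Step 1: remaining = SOC/100 * C_total = 40.66/100 * 113.12 = 45.995 Ah
Step 2: t = remaining / I = 45.995 / 21.31 = 2.158 hr

2.158 hr


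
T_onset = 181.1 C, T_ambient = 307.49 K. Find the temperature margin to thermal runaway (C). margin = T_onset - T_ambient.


Convert: T_ambient = 307.49 K = 34.34 C
margin = 181.1 - 34.34 = 146.76 C

146.76 C


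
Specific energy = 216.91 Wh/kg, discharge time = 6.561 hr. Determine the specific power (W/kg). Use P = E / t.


P_specific = E / t = 216.91 / 6.561 = 33.06 W/kg

33.06 W/kg


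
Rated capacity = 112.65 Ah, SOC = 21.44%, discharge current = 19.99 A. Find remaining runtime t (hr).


Step 1: remaining = SOC/100 * C_total = 21.44/100 * 112.65 = 24.152 Ah
Step 2: t = remaining / I = 24.152 / 19.99 = 1.208 hr

1.208 hr


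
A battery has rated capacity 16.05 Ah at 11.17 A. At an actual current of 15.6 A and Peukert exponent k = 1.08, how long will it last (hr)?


t_rated = C / I_rated = 16.05 / 11.17 = 1.4369 hr
(I_rated/I)^k = (0.71603)^1.08 = 0.69715
t = t_rated * (I_rated/I)^k = 1.4369 * 0.69715 = 1.002 hr

1.002 hr


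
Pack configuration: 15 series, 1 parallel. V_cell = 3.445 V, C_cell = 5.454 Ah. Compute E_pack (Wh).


V_pack = 15 * 3.445 = 51.675 V
C_pack = 1 * 5.454 = 5.454 Ah
E = V_pack * C_pack = 51.675 * 5.454 = 281.8 Wh

281.8 Wh


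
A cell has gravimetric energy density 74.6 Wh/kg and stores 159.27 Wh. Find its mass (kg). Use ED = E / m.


m = E / ED = 159.27 / 74.6 = 2.135 kg

2.135 kg


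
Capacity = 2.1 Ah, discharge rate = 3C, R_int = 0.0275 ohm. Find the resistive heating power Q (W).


Step 1: I = C_rate * capacity = 3 * 2.1 = 6.3 A
Step 2: Q = I^2 * R = 6.3^2 * 0.0275 = 39.69 * 0.0275 = 1.091 W

1.091 W


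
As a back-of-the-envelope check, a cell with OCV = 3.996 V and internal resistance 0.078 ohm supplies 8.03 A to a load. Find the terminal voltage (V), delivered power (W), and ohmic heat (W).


Step 1: V_terminal = OCV - I*R = 3.996 - 8.03 * 0.078 = 3.3697 V
Step 2: P_out = V_terminal * I = 3.3697 * 8.03 = 27.06 W
Step 3: Q = I^2 * R = 8.03^2 * 0.078 = 5.030 W

V=3.3697 V, P=27.06 W, Q=5.030 W


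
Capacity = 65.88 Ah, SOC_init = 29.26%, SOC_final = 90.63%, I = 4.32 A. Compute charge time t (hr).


Step 1: dSOC = 90.63% - 29.26% = 61.37%
Step 2: delta_Ah = 65.88 * 61.37 / 100 = 40.431 Ah
Step 3: t = 40.431 / 4.32 = 9.359 hr

9.359 hr


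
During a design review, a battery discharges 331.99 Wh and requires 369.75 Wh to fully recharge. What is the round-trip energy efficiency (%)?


Round-trip efficiency = 331.99/369.75 * 100% = 89.79%

89.79%


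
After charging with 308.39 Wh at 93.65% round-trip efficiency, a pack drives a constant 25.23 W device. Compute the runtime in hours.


Step 1: E_discharge = eta/100 * E_charge = 93.65/100 * 308.39 = 288.81 Wh
Step 2: t = E_discharge / P = 288.81 / 25.23 = 11.45 hr

11.45 hr


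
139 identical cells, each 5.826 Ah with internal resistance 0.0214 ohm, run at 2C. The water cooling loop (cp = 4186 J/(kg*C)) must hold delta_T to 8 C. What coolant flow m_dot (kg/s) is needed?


Step 1: I = 2 * 5.826 = 11.652 A
Step 2: Q_cell = I^2 * R = 11.652^2 * 0.0214 = 2.9055 W
Step 3: Q_total = 139 * 2.9055 = 403.86 W
Step 4: m_dot = Q_total / (cp * dT) = 403.86 / (4186 * 8) = 0.01206 kg/s

0.01206 kg/s


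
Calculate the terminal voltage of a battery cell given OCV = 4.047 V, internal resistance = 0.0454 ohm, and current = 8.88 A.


V = OCV - I*R = 4.047 - 8.88 * 0.0454 = 3.644 V

3.644 V


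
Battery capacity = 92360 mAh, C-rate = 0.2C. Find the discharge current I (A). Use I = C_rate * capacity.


Convert: capacity = 92360 mAh = 92.36 Ah
At 0.2C: I = 0.2 * 92.36 Ah = 18.472 A

18.472 A


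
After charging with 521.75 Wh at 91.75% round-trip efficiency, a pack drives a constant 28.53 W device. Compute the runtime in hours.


Step 1: E_discharge = eta/100 * E_charge = 91.75/100 * 521.75 = 478.71 Wh
Step 2: t = E_discharge / P = 478.71 / 28.53 = 16.78 hr

16.78 hr


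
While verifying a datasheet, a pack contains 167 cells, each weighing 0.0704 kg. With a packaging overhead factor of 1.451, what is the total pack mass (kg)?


m_pack = n * m_cell * overhead = 167 * 0.0704 * 1.451 = 17.06 kg

17.06 kg


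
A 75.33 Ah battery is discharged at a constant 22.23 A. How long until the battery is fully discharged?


Runtime = 75.33 Ah / 22.23 A = 3.389 hr

3.389 hr


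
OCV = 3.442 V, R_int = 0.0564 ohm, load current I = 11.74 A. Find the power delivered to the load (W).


Step 1: V_terminal = OCV - I*R = 3.442 - 11.74 * 0.0564 = 2.7799 V
Step 2: P_out = V_terminal * I = 2.7799 * 11.74 = 32.64 W

32.64 W


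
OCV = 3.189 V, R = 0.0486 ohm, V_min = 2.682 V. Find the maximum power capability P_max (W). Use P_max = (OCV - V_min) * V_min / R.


P_max = (OCV - V_min) * V_min / R = (3.189 - 2.682) * 2.682 / 0.0486 = 0.507 * 2.682 / 0.0486 = 27.98 W

27.98 W


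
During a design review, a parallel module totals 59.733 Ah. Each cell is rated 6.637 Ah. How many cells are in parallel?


n = C_total / C_cell = 59.733 / 6.637 = 9

9


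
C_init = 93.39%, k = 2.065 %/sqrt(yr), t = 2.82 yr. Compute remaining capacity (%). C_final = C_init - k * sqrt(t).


Step 1: sqrt(2.82 yr) = 1.6793
Step 2: drop = 2.065 * 1.6793 = 3.4678
Step 3: C_final = 93.39 - 3.4678 = 89.92%

89.92%


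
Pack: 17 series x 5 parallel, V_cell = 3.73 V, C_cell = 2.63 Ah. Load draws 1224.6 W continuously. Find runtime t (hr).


Step 1: E_pack = Ns * V_cell * Np * C_cell = 17 * 3.73 * 5 * 2.63 = 833.84 Wh
Step 2: t = E_pack / P = 833.84 / 1224.6 = 0.6809 hr

0.6809 hr


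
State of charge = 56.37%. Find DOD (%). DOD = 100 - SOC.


DOD = 100 - SOC = 100 - 56.37 = 43.63%

43.63%


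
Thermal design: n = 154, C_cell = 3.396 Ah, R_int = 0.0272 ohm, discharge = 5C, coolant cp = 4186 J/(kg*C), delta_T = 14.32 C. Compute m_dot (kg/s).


Step 1: I = 5 * 3.396 = 16.98 A
Step 2: Q_cell = I^2 * R = 16.98^2 * 0.0272 = 7.8423 W
Step 3: Q_total = 154 * 7.8423 = 1207.7 W
Step 4: m_dot = Q_total / (cp * dT) = 1207.7 / (4186 * 14.32) = 0.02015 kg/s

0.02015 kg/s


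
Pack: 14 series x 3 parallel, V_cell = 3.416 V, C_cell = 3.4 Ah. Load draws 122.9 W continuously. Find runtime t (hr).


Step 1: E_pack = Ns * V_cell * Np * C_cell = 14 * 3.416 * 3 * 3.4 = 487.8 Wh
Step 2: t = E_pack / P = 487.8 / 122.9 = 3.969 hr

3.969 hr


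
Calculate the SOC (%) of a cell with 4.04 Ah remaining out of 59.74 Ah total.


SOC = (remaining / total) * 100 = (4.04 / 59.74) * 100 = 6.763%

6.763%


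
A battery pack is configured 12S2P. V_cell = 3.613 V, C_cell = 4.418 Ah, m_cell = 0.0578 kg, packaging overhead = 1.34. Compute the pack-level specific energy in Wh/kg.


Step 1: V_pack = 12 * 3.613 = 43.356 V
Step 2: C_pack = 2 * 4.418 = 8.836 Ah
Step 3: E_pack = V_pack * C_pack = 43.356 * 8.836 = 383.09 Wh
Step 4: m_pack = 12 * 2 * 0.0578 * 1.34 = 1.8588 kg
Step 5: ED = E_pack / m_pack = 383.09 / 1.8588 = 206.1 Wh/kg

206.1 Wh/kg


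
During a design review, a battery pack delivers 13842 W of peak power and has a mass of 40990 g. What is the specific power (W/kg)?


Convert: m = 40990 g = 40.99 kg
Specific power = 13842 W / 40.99 kg = 337.7 W/kg

337.7 W/kg


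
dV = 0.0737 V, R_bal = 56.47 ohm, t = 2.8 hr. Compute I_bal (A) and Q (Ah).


First, Ohm's law: I_bal = 0.0737 V / 56.47 ohm = 0.0013051 A
Then Q = I * t = 0.0013051 A * 2.8 hr = 0.003654 Ah

I=0.0013051 A, Q=0.003654 Ah


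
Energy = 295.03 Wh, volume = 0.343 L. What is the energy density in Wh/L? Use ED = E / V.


ED = E / V = 295.03 / 0.343 = 860.1 Wh/L

860.1 Wh/L


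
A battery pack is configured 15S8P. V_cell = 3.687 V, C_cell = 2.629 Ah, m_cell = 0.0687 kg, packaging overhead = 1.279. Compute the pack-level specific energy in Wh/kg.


Step 1: V_pack = 15 * 3.687 = 55.305 V
Step 2: C_pack = 8 * 2.629 = 21.032 Ah
Step 3: E_pack = V_pack * C_pack = 55.305 * 21.032 = 1163.2 Wh
Step 4: m_pack = 15 * 8 * 0.0687 * 1.279 = 10.544 kg
Step 5: ED = E_pack / m_pack = 1163.2 / 10.544 = 110.3 Wh/kg

110.3 Wh/kg


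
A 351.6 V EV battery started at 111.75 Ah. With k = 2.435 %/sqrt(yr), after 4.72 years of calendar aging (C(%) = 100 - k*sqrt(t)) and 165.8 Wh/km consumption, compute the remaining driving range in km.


Step 1: capacity retention = 100 - 2.435 * sqrt(4.72) = 100 - 2.435 * 2.1726 = 94.71%
Step 2: C_now = 111.75 * 94.71/100 = 105.84 Ah
Step 3: E_pack = V * C_now = 351.6 * 105.84 = 37213 Wh
Step 4: range = E_pack / consumption = 37213 / 165.8 = 224.4 km

224.4 km


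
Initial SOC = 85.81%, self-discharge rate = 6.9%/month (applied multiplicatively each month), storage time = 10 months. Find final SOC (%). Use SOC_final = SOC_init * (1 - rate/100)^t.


Monthly retention factor = 1 - 6.9/100 = 0.931
Over 10 months: factor^10 = 0.48921
SOC_final = 85.81 * 0.48921 = 41.98%

41.98%


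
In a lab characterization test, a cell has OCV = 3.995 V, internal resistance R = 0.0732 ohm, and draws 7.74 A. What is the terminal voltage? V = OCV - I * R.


IR drop = 7.74 * 0.0732 = 0.56657 V
V = 3.995 - 0.56657 = 3.428 V

3.428 V


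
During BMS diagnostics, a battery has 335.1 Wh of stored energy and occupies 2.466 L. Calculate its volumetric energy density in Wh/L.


Volumetric ED = 335.1 Wh / 2.466 L = 135.9 Wh/L

135.9 Wh/L


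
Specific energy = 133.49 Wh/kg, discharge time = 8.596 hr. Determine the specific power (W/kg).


P_specific = E / t = 133.49 / 8.596 = 15.53 W/kg

15.53 W/kg


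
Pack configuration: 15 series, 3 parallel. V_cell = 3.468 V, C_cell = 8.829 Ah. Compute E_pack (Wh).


E = Ns * Vcell * Np * Ccell = 15 * 3.468 * 3 * 8.829 = 1378 Wh

1378 Wh


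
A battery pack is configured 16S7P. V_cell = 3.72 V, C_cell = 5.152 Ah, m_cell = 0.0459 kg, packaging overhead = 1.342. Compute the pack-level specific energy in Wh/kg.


Step 1: V_pack = 16 * 3.72 = 59.52 V
Step 2: C_pack = 7 * 5.152 = 36.064 Ah
Step 3: E_pack = V_pack * C_pack = 59.52 * 36.064 = 2146.5 Wh
Step 4: m_pack = 16 * 7 * 0.0459 * 1.342 = 6.899 kg
Step 5: ED = E_pack / m_pack = 2146.5 / 6.899 = 311.1 Wh/kg

311.1 Wh/kg


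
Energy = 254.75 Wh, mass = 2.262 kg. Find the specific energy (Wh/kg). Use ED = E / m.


ED = E / m = 254.75 / 2.262 = 112.6 Wh/kg

112.6 Wh/kg


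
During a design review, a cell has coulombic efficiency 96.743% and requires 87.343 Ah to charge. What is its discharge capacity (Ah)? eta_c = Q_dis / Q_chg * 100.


Q_dis = eta/100 * Q_chg = 96.743/100 * 87.343 = 84.50 Ah

84.50 Ah


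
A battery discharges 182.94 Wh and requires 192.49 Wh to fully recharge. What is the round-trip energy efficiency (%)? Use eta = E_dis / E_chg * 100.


eta_e = E_dis / E_chg * 100 = 182.94 / 192.49 * 100 = 95.04%

95.04%


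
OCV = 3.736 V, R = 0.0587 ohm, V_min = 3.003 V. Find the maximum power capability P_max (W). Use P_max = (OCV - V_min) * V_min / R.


dV = OCV - V_min = 0.733 V (so I_max = dV / R)
P_max = dV * V_min / R = 0.733 * 3.003 / 0.0587 = 37.50 W

37.50 W


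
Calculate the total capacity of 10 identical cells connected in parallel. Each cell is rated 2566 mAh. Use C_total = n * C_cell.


Convert: C_cell = 2566 mAh = 2.566 Ah
C_total = 10 * 2.566 = 25.66 Ah

25.66 Ah


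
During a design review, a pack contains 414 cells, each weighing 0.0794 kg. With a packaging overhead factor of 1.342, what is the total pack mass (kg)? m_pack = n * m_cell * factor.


Cell mass sum = 414 * 0.0794 = 32.872 kg
With overhead 1.342: m_pack = 32.872 * 1.342 = 44.11 kg

44.11 kg


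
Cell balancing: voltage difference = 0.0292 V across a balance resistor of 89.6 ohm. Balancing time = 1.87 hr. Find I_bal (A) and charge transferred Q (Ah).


I_bal = dV / R = 0.0292 / 89.6 = 3.2589e-04 A
Q = I_bal * t = 3.2589e-04 * 1.87 = 6.094e-04 Ah

I=3.2589e-04 A, Q=6.094e-04 Ah


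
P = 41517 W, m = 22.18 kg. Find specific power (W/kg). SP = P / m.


SP = P / m = 41517 / 22.18 = 1872 W/kg

1872 W/kg


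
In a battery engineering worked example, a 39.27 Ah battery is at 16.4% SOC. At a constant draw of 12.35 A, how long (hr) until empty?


Step 1: remaining = SOC/100 * C_total = 16.4/100 * 39.27 = 6.4403 Ah
Step 2: t = remaining / I = 6.4403 / 12.35 = 0.5215 hr

0.5215 hr


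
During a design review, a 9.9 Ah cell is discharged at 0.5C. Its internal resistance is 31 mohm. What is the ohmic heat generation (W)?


Convert: R = 31 mohm = 0.031 ohm
Step 1: I = C_rate * capacity = 0.5 * 9.9 = 4.95 A
Step 2: Q = I^2 * R = 4.95^2 * 0.031 = 24.503 * 0.031 = 0.7596 W

0.7596 W


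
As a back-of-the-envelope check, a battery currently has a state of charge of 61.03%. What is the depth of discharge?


DOD = 100 - SOC = 100 - 61.03 = 38.97%

38.97%


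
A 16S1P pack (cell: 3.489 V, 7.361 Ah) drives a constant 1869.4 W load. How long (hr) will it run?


Step 1: E_pack = Ns * V_cell * Np * C_cell = 16 * 3.489 * 1 * 7.361 = 410.92 Wh
Step 2: t = E_pack / P = 410.92 / 1869.4 = 0.2198 hr

0.2198 hr


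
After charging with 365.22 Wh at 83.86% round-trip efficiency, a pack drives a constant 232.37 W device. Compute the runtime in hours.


Step 1: E_discharge = eta/100 * E_charge = 83.86/100 * 365.22 = 306.27 Wh
Step 2: t = E_discharge / P = 306.27 / 232.37 = 1.318 hr

1.318 hr


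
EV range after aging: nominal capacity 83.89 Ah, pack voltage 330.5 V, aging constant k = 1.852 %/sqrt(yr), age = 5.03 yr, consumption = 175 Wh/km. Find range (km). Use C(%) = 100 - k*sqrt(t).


Step 1: capacity retention = 100 - 1.852 * sqrt(5.03) = 100 - 1.852 * 2.2428 = 95.846%
Step 2: C_now = 83.89 * 95.846/100 = 80.405 Ah
Step 3: E_pack = V * C_now = 330.5 * 80.405 = 26574 Wh
Step 4: range = E_pack / consumption = 26574 / 175 = 151.9 km

151.9 km


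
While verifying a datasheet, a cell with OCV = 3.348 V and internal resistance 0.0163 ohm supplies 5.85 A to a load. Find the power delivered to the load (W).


Step 1: V_terminal = OCV - I*R = 3.348 - 5.85 * 0.0163 = 3.2526 V
Step 2: P_out = V_terminal * I = 3.2526 * 5.85 = 19.03 W

19.03 W


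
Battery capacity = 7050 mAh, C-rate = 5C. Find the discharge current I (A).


Convert: capacity = 7050 mAh = 7.05 Ah
I = C_rate * capacity = 5 * 7.05 = 35.25 A

35.25 A


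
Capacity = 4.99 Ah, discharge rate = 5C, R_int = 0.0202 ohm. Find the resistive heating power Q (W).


Step 1: I = C_rate * capacity = 5 * 4.99 = 24.95 A
Step 2: Q = I^2 * R = 24.95^2 * 0.0202 = 622.5 * 0.0202 = 12.57 W

12.57 W


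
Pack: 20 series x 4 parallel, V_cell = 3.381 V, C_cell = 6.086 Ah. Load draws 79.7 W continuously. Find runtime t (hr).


Step 1: E_pack = Ns * V_cell * Np * C_cell = 20 * 3.381 * 4 * 6.086 = 1646.1 Wh
Step 2: t = E_pack / P = 1646.1 / 79.7 = 20.65 hr

20.65 hr


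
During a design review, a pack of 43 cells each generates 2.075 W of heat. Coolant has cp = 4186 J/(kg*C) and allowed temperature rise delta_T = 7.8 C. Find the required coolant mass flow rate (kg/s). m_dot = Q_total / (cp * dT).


Step 1: Total heat Q = 43 * 2.075 W = 89.225 W
Step 2: denom = cp * dT = 4186 * 7.8 = 32651
Step 3: m_dot = 89.225 / 32651 = 0.002733 kg/s

0.002733 kg/s


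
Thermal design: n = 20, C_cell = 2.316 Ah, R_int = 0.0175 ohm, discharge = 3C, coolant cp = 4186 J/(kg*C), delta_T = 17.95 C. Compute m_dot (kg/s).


Step 1: I = 3 * 2.316 = 6.948 A
Step 2: Q_cell = I^2 * R = 6.948^2 * 0.0175 = 0.84481 W
Step 3: Q_total = 20 * 0.84481 = 16.896 W
Step 4: m_dot = Q_total / (cp * dT) = 16.896 / (4186 * 17.95) = 2.249e-04 kg/s

2.249e-04 kg/s


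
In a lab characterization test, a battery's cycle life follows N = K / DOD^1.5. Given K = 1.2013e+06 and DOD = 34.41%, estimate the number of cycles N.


DOD^1.5 = 201.85
N = K / DOD^1.5 = 1.2013e+06 / 201.85 = 5951

5951 cycles


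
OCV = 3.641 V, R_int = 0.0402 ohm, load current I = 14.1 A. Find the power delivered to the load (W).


Step 1: V_terminal = OCV - I*R = 3.641 - 14.1 * 0.0402 = 3.0742 V
Step 2: P_out = V_terminal * I = 3.0742 * 14.1 = 43.35 W

43.35 W


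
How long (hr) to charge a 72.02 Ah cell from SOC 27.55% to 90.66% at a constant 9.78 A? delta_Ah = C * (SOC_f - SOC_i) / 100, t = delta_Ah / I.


Step 1: dSOC = 90.66% - 27.55% = 63.11%
Step 2: delta_Ah = 72.02 * 63.11 / 100 = 45.452 Ah
Step 3: t = 45.452 / 9.78 = 4.647 hr

4.647 hr


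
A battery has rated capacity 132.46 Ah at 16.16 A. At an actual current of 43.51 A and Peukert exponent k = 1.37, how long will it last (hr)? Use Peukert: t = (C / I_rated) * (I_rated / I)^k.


t_rated = C / I_rated = 132.46 / 16.16 = 8.1968 hr
(I_rated/I)^k = (0.37141)^1.37 = 0.25745
t = t_rated * (I_rated/I)^k = 8.1968 * 0.25745 = 2.110 hr

2.110 hr


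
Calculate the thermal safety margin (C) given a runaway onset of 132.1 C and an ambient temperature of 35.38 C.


margin = T_onset - T_ambient = 132.1 - 35.38 = 96.72 C

96.72 C


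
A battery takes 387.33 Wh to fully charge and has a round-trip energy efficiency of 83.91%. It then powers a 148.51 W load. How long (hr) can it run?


Step 1: E_discharge = eta/100 * E_charge = 83.91/100 * 387.33 = 325.01 Wh
Step 2: t = E_discharge / P = 325.01 / 148.51 = 2.188 hr

2.188 hr


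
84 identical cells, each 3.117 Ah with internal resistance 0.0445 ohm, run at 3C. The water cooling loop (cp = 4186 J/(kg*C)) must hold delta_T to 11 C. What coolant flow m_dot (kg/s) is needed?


Step 1: I = 3 * 3.117 = 9.351 A
Step 2: Q_cell = I^2 * R = 9.351^2 * 0.0445 = 3.8911 W
Step 3: Q_total = 84 * 3.8911 = 326.85 W
Step 4: m_dot = Q_total / (cp * dT) = 326.85 / (4186 * 11) = 0.007098 kg/s

0.007098 kg/s


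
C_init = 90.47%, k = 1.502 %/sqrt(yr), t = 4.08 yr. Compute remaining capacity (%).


Step 1: sqrt(4.08 yr) = 2.0199
Step 2: drop = 1.502 * 2.0199 = 3.0339
Step 3: C_final = 90.47 - 3.0339 = 87.44%

87.44%


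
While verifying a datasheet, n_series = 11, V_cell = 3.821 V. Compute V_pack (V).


With 11 cells in series at 3.821 V each, V_pack = 42.031 V

42.031 V


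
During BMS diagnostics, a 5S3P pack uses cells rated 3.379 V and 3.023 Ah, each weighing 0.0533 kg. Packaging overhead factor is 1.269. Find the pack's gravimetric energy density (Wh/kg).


Step 1: V_pack = 5 * 3.379 = 16.895 V
Step 2: C_pack = 3 * 3.023 = 9.069 Ah
Step 3: E_pack = V_pack * C_pack = 16.895 * 9.069 = 153.22 Wh
Step 4: m_pack = 5 * 3 * 0.0533 * 1.269 = 1.0146 kg
Step 5: ED = E_pack / m_pack = 153.22 / 1.0146 = 151.0 Wh/kg

151.0 Wh/kg


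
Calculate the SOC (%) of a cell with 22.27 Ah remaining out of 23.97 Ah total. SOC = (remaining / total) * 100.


SOC = (remaining / total) * 100 = (22.27 / 23.97) * 100 = 92.91%

92.91%


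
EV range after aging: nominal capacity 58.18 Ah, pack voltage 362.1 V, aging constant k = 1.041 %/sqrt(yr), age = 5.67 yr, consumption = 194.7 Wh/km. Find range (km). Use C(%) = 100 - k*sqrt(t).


Step 1: capacity retention = 100 - 1.041 * sqrt(5.67) = 100 - 1.041 * 2.3812 = 97.521%
Step 2: C_now = 58.18 * 97.521/100 = 56.738 Ah
Step 3: E_pack = V * C_now = 362.1 * 56.738 = 20545 Wh
Step 4: range = E_pack / consumption = 20545 / 194.7 = 105.5 km

105.5 km


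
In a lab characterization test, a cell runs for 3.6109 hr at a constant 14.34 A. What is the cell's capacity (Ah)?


C = I * t = 14.34 * 3.6109 = 51.78 Ah

51.78 Ah


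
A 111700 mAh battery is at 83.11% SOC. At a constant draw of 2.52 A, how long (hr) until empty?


Convert: C_total = 111700 mAh = 111.7 Ah
Step 1: remaining = SOC/100 * C_total = 83.11/100 * 111.7 = 92.834 Ah
Step 2: t = remaining / I = 92.834 / 2.52 = 36.84 hr

36.84 hr


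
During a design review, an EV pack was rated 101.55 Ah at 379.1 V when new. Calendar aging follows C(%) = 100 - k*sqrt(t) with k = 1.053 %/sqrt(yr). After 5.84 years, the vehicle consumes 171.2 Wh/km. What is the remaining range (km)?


Step 1: capacity retention = 100 - 1.053 * sqrt(5.84) = 100 - 1.053 * 2.4166 = 97.455%
Step 2: C_now = 101.55 * 97.455/100 = 98.966 Ah
Step 3: E_pack = V * C_now = 379.1 * 98.966 = 37518 Wh
Step 4: range = E_pack / consumption = 37518 / 171.2 = 219.1 km

219.1 km


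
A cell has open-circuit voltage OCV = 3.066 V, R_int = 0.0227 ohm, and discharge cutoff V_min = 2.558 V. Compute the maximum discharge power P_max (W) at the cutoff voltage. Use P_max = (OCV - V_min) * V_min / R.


dV = OCV - V_min = 0.508 V (so I_max = dV / R)
P_max = dV * V_min / R = 0.508 * 2.558 / 0.0227 = 57.25 W

57.25 W


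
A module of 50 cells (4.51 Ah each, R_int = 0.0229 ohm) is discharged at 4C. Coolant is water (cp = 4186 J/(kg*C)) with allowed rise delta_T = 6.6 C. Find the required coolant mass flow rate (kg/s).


Step 1: I = 4 * 4.51 = 18.04 A
Step 2: Q_cell = I^2 * R = 18.04^2 * 0.0229 = 7.4526 W
Step 3: Q_total = 50 * 7.4526 = 372.63 W
Step 4: m_dot = Q_total / (cp * dT) = 372.63 / (4186 * 6.6) = 0.01349 kg/s

0.01349 kg/s


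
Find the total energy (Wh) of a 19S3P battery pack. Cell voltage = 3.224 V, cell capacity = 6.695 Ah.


E = Ns * Vcell * Np * Ccell = 19 * 3.224 * 3 * 6.695 = 1230 Wh

1230 Wh


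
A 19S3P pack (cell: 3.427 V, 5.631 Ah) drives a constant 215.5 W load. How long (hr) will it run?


Step 1: E_pack = Ns * V_cell * Np * C_cell = 19 * 3.427 * 3 * 5.631 = 1100 Wh
Step 2: t = E_pack / P = 1100 / 215.5 = 5.104 hr

5.104 hr


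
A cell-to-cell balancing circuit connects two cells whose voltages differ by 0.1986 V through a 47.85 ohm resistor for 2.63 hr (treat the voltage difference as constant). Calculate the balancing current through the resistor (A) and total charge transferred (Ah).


First, Ohm's law: I_bal = 0.1986 V / 47.85 ohm = 0.0041505 A
Then Q = I * t = 0.0041505 A * 2.63 hr = 0.01092 Ah

I=0.0041505 A, Q=0.01092 Ah


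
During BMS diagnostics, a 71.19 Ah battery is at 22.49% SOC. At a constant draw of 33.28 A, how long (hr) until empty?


Step 1: remaining = SOC/100 * C_total = 22.49/100 * 71.19 = 16.011 Ah
Step 2: t = remaining / I = 16.011 / 33.28 = 0.4811 hr

0.4811 hr


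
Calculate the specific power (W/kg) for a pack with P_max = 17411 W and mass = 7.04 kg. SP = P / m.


Specific power = 17411 W / 7.04 kg = 2473 W/kg

2473 W/kg


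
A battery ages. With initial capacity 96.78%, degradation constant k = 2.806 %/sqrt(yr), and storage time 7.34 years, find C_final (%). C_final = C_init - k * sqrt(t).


Step 1: sqrt(7.34 yr) = 2.7092
Step 2: drop = 2.806 * 2.7092 = 7.602
Step 3: C_final = 96.78 - 7.602 = 89.18%

89.18%


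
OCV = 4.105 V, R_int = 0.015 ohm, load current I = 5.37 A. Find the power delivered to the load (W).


Step 1: V_terminal = OCV - I*R = 4.105 - 5.37 * 0.015 = 4.0245 V
Step 2: P_out = V_terminal * I = 4.0245 * 5.37 = 21.61 W

21.61 W


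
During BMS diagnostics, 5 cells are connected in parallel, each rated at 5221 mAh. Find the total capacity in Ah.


Convert: C_cell = 5221 mAh = 5.221 Ah
C_total = 5 * 5.221 = 26.105 Ah

26.105 Ah


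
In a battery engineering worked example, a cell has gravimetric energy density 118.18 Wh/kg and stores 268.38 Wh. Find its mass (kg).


m = E / ED = 268.38 / 118.18 = 2.271 kg

2.271 kg


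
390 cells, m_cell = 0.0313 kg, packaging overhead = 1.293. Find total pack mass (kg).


Cell mass sum = 390 * 0.0313 = 12.207 kg
With overhead 1.293: m_pack = 12.207 * 1.293 = 15.78 kg

15.78 kg


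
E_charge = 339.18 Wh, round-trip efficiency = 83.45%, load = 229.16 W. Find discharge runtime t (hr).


Step 1: E_discharge = eta/100 * E_charge = 83.45/100 * 339.18 = 283.05 Wh
Step 2: t = E_discharge / P = 283.05 / 229.16 = 1.235 hr

1.235 hr


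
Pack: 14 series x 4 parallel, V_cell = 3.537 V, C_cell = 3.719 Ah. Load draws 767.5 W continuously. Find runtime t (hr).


Step 1: E_pack = Ns * V_cell * Np * C_cell = 14 * 3.537 * 4 * 3.719 = 736.63 Wh
Step 2: t = E_pack / P = 736.63 / 767.5 = 0.9598 hr

0.9598 hr


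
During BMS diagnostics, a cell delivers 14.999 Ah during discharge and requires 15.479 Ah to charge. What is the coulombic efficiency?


eta_c = Q_dis / Q_chg * 100 = 14.999 / 15.479 * 100 = 96.90%

96.90%


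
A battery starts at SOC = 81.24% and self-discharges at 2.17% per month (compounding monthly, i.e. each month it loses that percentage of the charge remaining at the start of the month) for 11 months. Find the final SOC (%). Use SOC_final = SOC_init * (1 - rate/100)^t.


Monthly retention factor = 1 - 2.17/100 = 0.9783
Over 11 months: factor^11 = 0.78558
SOC_final = 81.24 * 0.78558 = 63.82%

63.82%


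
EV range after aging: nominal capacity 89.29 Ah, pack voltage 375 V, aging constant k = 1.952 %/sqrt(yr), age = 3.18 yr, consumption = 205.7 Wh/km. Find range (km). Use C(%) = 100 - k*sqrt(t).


Step 1: capacity retention = 100 - 1.952 * sqrt(3.18) = 100 - 1.952 * 1.7833 = 96.519%
Step 2: C_now = 89.29 * 96.519/100 = 86.182 Ah
Step 3: E_pack = V * C_now = 375 * 86.182 = 32318 Wh
Step 4: range = E_pack / consumption = 32318 / 205.7 = 157.1 km

157.1 km


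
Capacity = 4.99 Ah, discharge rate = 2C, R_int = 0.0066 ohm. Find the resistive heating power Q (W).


Step 1: I = C_rate * capacity = 2 * 4.99 = 9.98 A
Step 2: Q = I^2 * R = 9.98^2 * 0.0066 = 99.6 * 0.0066 = 0.6574 W

0.6574 W


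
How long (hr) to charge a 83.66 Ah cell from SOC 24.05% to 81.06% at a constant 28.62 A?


delta_Ah = 83.66 * (81.06 - 24.05) / 100 = 47.695 Ah
t = delta_Ah / I = 47.695 / 28.62 = 1.666 hr

1.666 hr


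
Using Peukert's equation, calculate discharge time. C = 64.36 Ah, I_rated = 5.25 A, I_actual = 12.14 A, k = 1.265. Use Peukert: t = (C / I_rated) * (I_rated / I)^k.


Step 1: t_rated = C / I_rated = 64.36 / 5.25 = 12.259 hr
Step 2: ratio = 5.25 / 12.14 = 0.43245
Step 3: ratio^k = 0.43245^1.265 = 0.34631
Step 4: t = t_rated * ratio^k = 12.259 * 0.34631 = 4.245 hr

4.245 hr


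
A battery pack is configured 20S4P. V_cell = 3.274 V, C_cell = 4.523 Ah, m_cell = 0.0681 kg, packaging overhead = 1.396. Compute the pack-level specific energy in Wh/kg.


Step 1: V_pack = 20 * 3.274 = 65.48 V
Step 2: C_pack = 4 * 4.523 = 18.092 Ah
Step 3: E_pack = V_pack * C_pack = 65.48 * 18.092 = 1184.7 Wh
Step 4: m_pack = 20 * 4 * 0.0681 * 1.396 = 7.6054 kg
Step 5: ED = E_pack / m_pack = 1184.7 / 7.6054 = 155.8 Wh/kg

155.8 Wh/kg


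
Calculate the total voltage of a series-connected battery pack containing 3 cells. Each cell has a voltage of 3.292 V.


V_pack = n * V_cell = 3 * 3.292 = 9.876 V

9.876 V


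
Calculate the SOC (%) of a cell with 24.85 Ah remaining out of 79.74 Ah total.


SOC% = 24.85 / 79.74 * 100 = 31.16%

31.16%


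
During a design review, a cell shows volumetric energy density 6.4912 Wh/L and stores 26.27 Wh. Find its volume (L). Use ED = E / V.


V = E / ED = 26.27 / 6.4912 = 4.047 L

4.047 L


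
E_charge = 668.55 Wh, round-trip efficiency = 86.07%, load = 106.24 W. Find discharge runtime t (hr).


Step 1: E_discharge = eta/100 * E_charge = 86.07/100 * 668.55 = 575.42 Wh
Step 2: t = E_discharge / P = 575.42 / 106.24 = 5.416 hr

5.416 hr


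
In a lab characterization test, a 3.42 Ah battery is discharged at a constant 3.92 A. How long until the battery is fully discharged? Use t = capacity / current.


t = capacity / current = 3.42 / 3.92 = 0.8724 hr

0.8724 hr


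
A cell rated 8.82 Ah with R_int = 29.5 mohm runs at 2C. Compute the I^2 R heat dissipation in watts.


Convert: R = 29.5 mohm = 0.0295 ohm
Step 1: I = C_rate * capacity = 2 * 8.82 = 17.64 A
Step 2: Q = I^2 * R = 17.64^2 * 0.0295 = 311.17 * 0.0295 = 9.180 W

9.180 W


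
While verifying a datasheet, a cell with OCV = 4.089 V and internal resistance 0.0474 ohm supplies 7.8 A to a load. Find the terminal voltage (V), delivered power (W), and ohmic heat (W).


Step 1: V_terminal = OCV - I*R = 4.089 - 7.8 * 0.0474 = 3.7193 V
Step 2: P_out = V_terminal * I = 3.7193 * 7.8 = 29.01 W
Step 3: Q = I^2 * R = 7.8^2 * 0.0474 = 2.884 W

V=3.7193 V, P=29.01 W, Q=2.884 W


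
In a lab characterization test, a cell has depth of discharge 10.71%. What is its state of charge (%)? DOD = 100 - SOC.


SOC = 100 - DOD = 100 - 10.71 = 89.29%

89.29%


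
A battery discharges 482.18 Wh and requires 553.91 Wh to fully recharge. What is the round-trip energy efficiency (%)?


Round-trip efficiency = 482.18/553.91 * 100% = 87.05%

87.05%


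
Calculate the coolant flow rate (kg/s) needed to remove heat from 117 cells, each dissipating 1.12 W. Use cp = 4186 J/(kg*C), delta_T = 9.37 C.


Q_total = 117 * 1.12 = 131.04 W
m_dot = Q_total / (cp * dT) = 131.04 / (4186 * 9.37) = 0.003341 kg/s

0.003341 kg/s


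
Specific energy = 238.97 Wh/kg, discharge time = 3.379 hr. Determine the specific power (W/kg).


P_specific = E / t = 238.97 / 3.379 = 70.72 W/kg

70.72 W/kg


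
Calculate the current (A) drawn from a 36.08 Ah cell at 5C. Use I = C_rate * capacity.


At 5C: I = 5 * 36.08 Ah = 180.4 A

180.4 A


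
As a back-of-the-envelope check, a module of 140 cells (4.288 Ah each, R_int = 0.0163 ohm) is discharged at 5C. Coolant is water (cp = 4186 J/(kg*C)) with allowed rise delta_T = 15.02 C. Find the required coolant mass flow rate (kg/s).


Step 1: I = 5 * 4.288 = 21.44 A
Step 2: Q_cell = I^2 * R = 21.44^2 * 0.0163 = 7.4927 W
Step 3: Q_total = 140 * 7.4927 = 1049 W
Step 4: m_dot = Q_total / (cp * dT) = 1049 / (4186 * 15.02) = 0.01668 kg/s

0.01668 kg/s


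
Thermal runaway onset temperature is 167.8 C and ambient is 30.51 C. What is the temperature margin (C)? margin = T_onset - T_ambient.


Safety margin = 167.8 C - 30.51 C = 137.29 C

137.29 C


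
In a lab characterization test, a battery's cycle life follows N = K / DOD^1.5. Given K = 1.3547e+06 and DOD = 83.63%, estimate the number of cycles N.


Step 1: DOD^1.5 = 83.63^1.5 = 764.79
Step 2: N = 1.3547e+06 / 764.79 = 1771 cycles

1771 cycles


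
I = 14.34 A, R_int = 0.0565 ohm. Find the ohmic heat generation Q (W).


I^2 = 205.64
Q = 205.64 * 0.0565 = 11.62 W

11.62 W


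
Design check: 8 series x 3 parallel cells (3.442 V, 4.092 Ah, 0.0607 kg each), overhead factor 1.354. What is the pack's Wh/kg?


Step 1: V_pack = 8 * 3.442 = 27.536 V
Step 2: C_pack = 3 * 4.092 = 12.276 Ah
Step 3: E_pack = V_pack * C_pack = 27.536 * 12.276 = 338.03 Wh
Step 4: m_pack = 8 * 3 * 0.0607 * 1.354 = 1.9725 kg
Step 5: ED = E_pack / m_pack = 338.03 / 1.9725 = 171.4 Wh/kg

171.4 Wh/kg


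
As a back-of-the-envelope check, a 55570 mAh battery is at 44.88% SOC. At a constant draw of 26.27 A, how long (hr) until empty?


Convert: C_total = 55570 mAh = 55.57 Ah
Step 1: remaining = SOC/100 * C_total = 44.88/100 * 55.57 = 24.94 Ah
Step 2: t = remaining / I = 24.94 / 26.27 = 0.9494 hr

0.9494 hr


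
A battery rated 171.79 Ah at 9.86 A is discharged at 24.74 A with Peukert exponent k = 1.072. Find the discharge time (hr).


Step 1: t_rated = C / I_rated = 171.79 / 9.86 = 17.423 hr
Step 2: ratio = 9.86 / 24.74 = 0.39854
Step 3: ratio^k = 0.39854^1.072 = 0.373
Step 4: t = t_rated * ratio^k = 17.423 * 0.373 = 6.499 hr

6.499 hr


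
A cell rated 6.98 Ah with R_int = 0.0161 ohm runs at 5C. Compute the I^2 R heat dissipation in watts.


Step 1: I = C_rate * capacity = 5 * 6.98 = 34.9 A
Step 2: Q = I^2 * R = 34.9^2 * 0.0161 = 1218 * 0.0161 = 19.61 W

19.61 W


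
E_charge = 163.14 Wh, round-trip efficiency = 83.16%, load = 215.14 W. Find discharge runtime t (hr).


Step 1: E_discharge = eta/100 * E_charge = 83.16/100 * 163.14 = 135.67 Wh
Step 2: t = E_discharge / P = 135.67 / 215.14 = 0.6306 hr

0.6306 hr


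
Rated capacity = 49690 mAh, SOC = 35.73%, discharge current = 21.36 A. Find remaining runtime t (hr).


Convert: C_total = 49690 mAh = 49.69 Ah
Step 1: remaining = SOC/100 * C_total = 35.73/100 * 49.69 = 17.754 Ah
Step 2: t = remaining / I = 17.754 / 21.36 = 0.8312 hr

0.8312 hr


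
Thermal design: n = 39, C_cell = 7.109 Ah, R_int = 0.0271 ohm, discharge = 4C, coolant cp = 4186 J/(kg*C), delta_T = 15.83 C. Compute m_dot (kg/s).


Step 1: I = 4 * 7.109 = 28.436 A
Step 2: Q_cell = I^2 * R = 28.436^2 * 0.0271 = 21.913 W
Step 3: Q_total = 39 * 21.913 = 854.61 W
Step 4: m_dot = Q_total / (cp * dT) = 854.61 / (4186 * 15.83) = 0.01290 kg/s

0.01290 kg/s


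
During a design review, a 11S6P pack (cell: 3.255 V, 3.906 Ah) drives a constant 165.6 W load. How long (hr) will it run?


Step 1: E_pack = Ns * V_cell * Np * C_cell = 11 * 3.255 * 6 * 3.906 = 839.13 Wh
Step 2: t = E_pack / P = 839.13 / 165.6 = 5.067 hr

5.067 hr


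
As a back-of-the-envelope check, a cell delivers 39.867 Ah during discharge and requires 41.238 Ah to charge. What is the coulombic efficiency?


eta_c = Q_dis / Q_chg * 100 = 39.867 / 41.238 * 100 = 96.68%

96.68%


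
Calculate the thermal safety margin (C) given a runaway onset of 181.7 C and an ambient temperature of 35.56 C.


Safety margin = 181.7 C - 35.56 C = 146.14 C

146.14 C


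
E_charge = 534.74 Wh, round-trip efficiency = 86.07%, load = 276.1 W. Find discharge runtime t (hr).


Step 1: E_discharge = eta/100 * E_charge = 86.07/100 * 534.74 = 460.25 Wh
Step 2: t = E_discharge / P = 460.25 / 276.1 = 1.667 hr

1.667 hr


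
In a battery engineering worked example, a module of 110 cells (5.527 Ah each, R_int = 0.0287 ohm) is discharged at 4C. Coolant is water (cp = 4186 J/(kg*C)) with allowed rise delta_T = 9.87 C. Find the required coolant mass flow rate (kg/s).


Step 1: I = 4 * 5.527 = 22.108 A
Step 2: Q_cell = I^2 * R = 22.108^2 * 0.0287 = 14.028 W
Step 3: Q_total = 110 * 14.028 = 1543.1 W
Step 4: m_dot = Q_total / (cp * dT) = 1543.1 / (4186 * 9.87) = 0.03735 kg/s

0.03735 kg/s
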